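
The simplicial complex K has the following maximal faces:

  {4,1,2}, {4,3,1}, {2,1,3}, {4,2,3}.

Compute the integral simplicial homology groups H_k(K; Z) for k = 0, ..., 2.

Order the vertices as 1 < 2 < 3 < 4. Listing each simplex with vertices in this order, K has dimension 2 with simplices:

  0-simplices (4): [1], [2], [3], [4]
  1-simplices (6): [1,2], [1,3], [1,4], [2,3], [2,4], [3,4]
  2-simplices (4): [1,2,3], [1,2,4], [1,3,4], [2,3,4]

Hence C_0 ≅ Z^4, C_1 ≅ Z^6, C_2 ≅ Z^4.

Boundary ∂_1: C_1 → C_0 maps an edge to its endpoints' difference, ∂[p,q] = q − p.
This gives a 4×6 integer matrix of rank 3; reducing to Smith normal form yields diagonal entries (1,1,1).

Boundary ∂_2: C_2 → C_1 maps a triangle to the signed sum of its edges. For instance
  ∂[1,3,4] = [3,4] − [1,4] + [1,3],
  ∂[1,2,3] = [2,3] − [1,3] + [1,2].
As a 6×4 matrix over Z this has rank 3, with invariant factors (1,1,1).

Now H_k = ker ∂_k / im ∂_{k+1}, so:

  H_0: rank C_0 − rank ∂_1 = 4 − 3 = 1, and the invariant factors of ∂_1 are all 1, so H_0 = Z.
  H_1: rank ker ∂_1 − rank ∂_2 = (6 − 3) − 3 = 0, and the invariant factors of ∂_2 are all 1, so H_1 = 0.
  H_2: rank ker ∂_2 − rank ∂_3 = (4 − 3) − 0 = 1, and there is no ∂_3, so H_2 = Z.

As a check, the Euler characteristic is 4 − 6 + 4 = 2, which agrees with 1 − 0 + 1 = 2.

H_0 = Z,  H_1 = 0,  H_2 = Z.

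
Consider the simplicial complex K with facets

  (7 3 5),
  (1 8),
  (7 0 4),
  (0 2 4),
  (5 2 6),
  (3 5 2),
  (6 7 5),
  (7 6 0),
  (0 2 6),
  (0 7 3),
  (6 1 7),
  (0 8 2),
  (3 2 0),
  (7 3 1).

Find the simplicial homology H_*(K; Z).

H_0 ≅ Z,  H_1 ≅ Z,  H_2 ≅ Z.

Take the total order 0 < 1 < 2 < 3 < 4 < 5 < 6 < 7 < 8 on the vertex set. Then K (dimension 2) consists of the simplices:

  0-simplices (9): [0], [1], [2], [3], [4], [5], [6], [7], [8]
  1-simplices (21): [0,2], [0,3], [0,4], [0,6], [0,7], [0,8], [1,3], [1,6], [1,7], [1,8], [2,3], [2,4], [2,5], [2,6], [2,8], [3,5], [3,7], [4,7], [5,6], [5,7], [6,7]
  2-simplices (13): [0,2,3], [0,2,4], [0,2,6], [0,2,8], [0,3,7], [0,4,7], [0,6,7], [1,3,7], [1,6,7], [2,3,5], [2,5,6], [3,5,7], [5,6,7]

giving chain groups C_0 ≅ Z^9, C_1 ≅ Z^21, C_2 ≅ Z^13.

∂_1: C_1 → C_0 maps an edge to its endpoints' difference, ∂[p,q] = q − p. For instance
  ∂[2,3] = [3] − [2].
As a 9×21 matrix over Z this has rank 8, with invariant factors (1,1,1,1,1,1,1,1).

The boundary map ∂_2: C_2 → C_1 sends each 2-simplex [p,q,r] to [q,r] − [p,r] + [p,q]. For instance
  ∂[0,2,4] = [2,4] − [0,4] + [0,2],
  ∂[0,3,7] = [3,7] − [0,7] + [0,3].
The 21×13 boundary matrix has rank 12 and Smith normal form diag(1,1,1,1,1,1,1,1,1,1,1,1).

Computing H_k = (kernel of ∂_k) / (image of ∂_{k+1}):

  H_0: rank C_0 − rank ∂_1 = 9 − 8 = 1, and the invariant factors of ∂_1 are all 1, so H_0 ≅ Z.
  H_1: rank ker ∂_1 − rank ∂_2 = (21 − 8) − 12 = 1, and the invariant factors of ∂_2 are all 1, so H_1 ≅ Z.
  H_2: rank ker ∂_2 − rank ∂_3 = (13 − 12) − 0 = 1, and there is no ∂_3, so H_2 ≅ Z.

As a check, the Euler characteristic is 9 − 21 + 13 = 1, which agrees with 1 − 1 + 1 = 1.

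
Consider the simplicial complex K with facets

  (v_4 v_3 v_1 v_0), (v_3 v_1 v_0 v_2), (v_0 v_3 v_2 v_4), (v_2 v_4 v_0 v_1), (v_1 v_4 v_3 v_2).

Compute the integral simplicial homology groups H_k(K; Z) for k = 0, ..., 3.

Take the total order v_0 < v_1 < v_2 < v_3 < v_4 on the vertex set. Then K (dimension 3) consists of the simplices:

  0-simplices (5): [v_0], [v_1], [v_2], [v_3], [v_4]
  1-simplices (10): [v_0,v_1], [v_0,v_2], [v_0,v_3], [v_0,v_4], [v_1,v_2], [v_1,v_3], [v_1,v_4], [v_2,v_3], [v_2,v_4], [v_3,v_4]
  2-simplices (10): [v_0,v_1,v_2], [v_0,v_1,v_3], [v_0,v_1,v_4], [v_0,v_2,v_3], [v_0,v_2,v_4], [v_0,v_3,v_4], [v_1,v_2,v_3], [v_1,v_2,v_4], [v_1,v_3,v_4], [v_2,v_3,v_4]
  3-simplices (5): [v_0,v_1,v_2,v_3], [v_0,v_1,v_2,v_4], [v_0,v_1,v_3,v_4], [v_0,v_2,v_3,v_4], [v_1,v_2,v_3,v_4]

Hence C_0 ≅ Z^5, C_1 ≅ Z^10, C_2 ≅ Z^10, C_3 ≅ Z^5.

The boundary map ∂_1: C_1 → C_0 maps an edge to its endpoints' difference, ∂[p,q] = q − p.
As a 5×10 matrix over Z this has rank 4, with invariant factors (1,1,1,1).

Boundary ∂_2: C_2 → C_1 acts by ∂[p,q,r] = [q,r] − [p,r] + [p,q]. For instance
  ∂[v_0,v_2,v_3] = [v_2,v_3] − [v_0,v_3] + [v_0,v_2],
  ∂[v_0,v_3,v_4] = [v_3,v_4] − [v_0,v_4] + [v_0,v_3].
As a 10×10 matrix over Z this has rank 6, with invariant factors (1,1,1,1,1,1).

The boundary map ∂_3: C_3 → C_2 sends each 3-simplex σ to the alternating sum Σ_i (−1)^i (σ with its i-th vertex removed). For instance
  ∂[v_1,v_2,v_3,v_4] = [v_2,v_3,v_4] − [v_1,v_3,v_4] + [v_1,v_2,v_4] − [v_1,v_2,v_3],
  ∂[v_0,v_1,v_2,v_4] = [v_1,v_2,v_4] − [v_0,v_2,v_4] + [v_0,v_1,v_4] − [v_0,v_1,v_2].
The resulting 10×5 matrix has rank 4, and its Smith normal form has invariant factors (1,1,1,1).

Computing H_k = (kernel of ∂_k) / (image of ∂_{k+1}):

  H_0: rank C_0 − rank ∂_1 = 5 − 4 = 1, and the invariant factors of ∂_1 are all 1, so H_0 ≅ Z.
  H_1: rank ker ∂_1 − rank ∂_2 = (10 − 4) − 6 = 0, and the invariant factors of ∂_2 are all 1, so H_1 ≅ 0.
  H_2: rank ker ∂_2 − rank ∂_3 = (10 − 6) − 4 = 0, and the invariant factors of ∂_3 are all 1, so H_2 ≅ 0.
  H_3: rank ker ∂_3 − rank ∂_4 = (5 − 4) − 0 = 1, and there is no ∂_4, so H_3 ≅ Z.

H_0 = Z,  H_1 = 0,  H_2 = 0,  H_3 = Z.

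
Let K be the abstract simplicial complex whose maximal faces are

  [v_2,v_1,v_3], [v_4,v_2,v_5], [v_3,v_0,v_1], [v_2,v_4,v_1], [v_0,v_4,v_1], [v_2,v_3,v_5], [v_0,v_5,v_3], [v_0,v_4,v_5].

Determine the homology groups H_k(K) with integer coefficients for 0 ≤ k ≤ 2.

Order the vertices as v_0 < v_1 < v_2 < v_3 < v_4 < v_5. Listing each simplex with vertices in this order, K has dimension 2 with simplices:

  0-simplices (6): [v_0], [v_1], [v_2], [v_3], [v_4], [v_5]
  1-simplices (12): [v_0,v_1], [v_0,v_3], [v_0,v_4], [v_0,v_5], [v_1,v_2], [v_1,v_3], [v_1,v_4], [v_2,v_3], [v_2,v_4], [v_2,v_5], [v_3,v_5], [v_4,v_5]
  2-simplices (8): [v_0,v_1,v_3], [v_0,v_1,v_4], [v_0,v_3,v_5], [v_0,v_4,v_5], [v_1,v_2,v_3], [v_1,v_2,v_4], [v_2,v_3,v_5], [v_2,v_4,v_5]

giving chain groups C_0 ≅ Z^6, C_1 ≅ Z^12, C_2 ≅ Z^8.

Boundary ∂_1: C_1 → C_0 sends each edge [p,q] (with p < q) to q − p. For instance
  ∂[v_2,v_5] = [v_5] − [v_2].
The 6×12 boundary matrix has rank 5 and Smith normal form diag(1,1,1,1,1).

∂_2: C_2 → C_1 acts by ∂[p,q,r] = [q,r] − [p,r] + [p,q]. For instance
  ∂[v_0,v_1,v_4] = [v_1,v_4] − [v_0,v_4] + [v_0,v_1],
  ∂[v_0,v_4,v_5] = [v_4,v_5] − [v_0,v_5] + [v_0,v_4].
As a 12×8 matrix over Z this has rank 7, with invariant factors (1,1,1,1,1,1,1).

Reading off H_k = ker ∂_k / im ∂_{k+1}:

  H_0: rank C_0 − rank ∂_1 = 6 − 5 = 1, and the invariant factors of ∂_1 are all 1, so H_0 ≅ Z.
  H_1: rank ker ∂_1 − rank ∂_2 = (12 − 5) − 7 = 0, and the invariant factors of ∂_2 are all 1, so H_1 ≅ 0.
  H_2: rank ker ∂_2 − rank ∂_3 = (8 − 7) − 0 = 1, and there is no ∂_3, so H_2 ≅ Z.

As a check, the Euler characteristic is 6 − 12 + 8 = 2, which agrees with 1 − 0 + 1 = 2.

H_0 ≅ Z,  H_1 = 0,  H_2 ≅ Z.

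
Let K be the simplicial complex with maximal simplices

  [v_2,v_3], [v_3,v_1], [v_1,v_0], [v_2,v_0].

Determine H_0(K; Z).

H_0 = Z.

Take the total order v_0 < v_1 < v_2 < v_3 on the vertex set. Then K (dimension 1) consists of the simplices:

  0-simplices (4): [v_0], [v_1], [v_2], [v_3]
  1-simplices (4): [v_0,v_1], [v_0,v_2], [v_1,v_3], [v_2,v_3]

so the chain groups are C_0 ≅ Z^4, C_1 ≅ Z^4.

∂_1: C_1 → C_0 sends each edge [p,q] (with p < q) to q − p.
The 4×4 boundary matrix has rank 3 and Smith normal form diag(1,1,1).

Reading off H_k = ker ∂_k / im ∂_{k+1}:

  H_0: rank C_0 − rank ∂_1 = 4 − 3 = 1, and the invariant factors of ∂_1 are all 1, so H_0 = Z.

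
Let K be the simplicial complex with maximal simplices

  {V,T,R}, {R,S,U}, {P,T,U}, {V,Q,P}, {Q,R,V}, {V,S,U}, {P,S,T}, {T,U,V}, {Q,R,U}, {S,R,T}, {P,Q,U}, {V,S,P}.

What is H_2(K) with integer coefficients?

H_2 ≅ 0.

K has 7 vertices, 18 edges, 12 triangles.
rank ∂_2 = 12, rank ∂_3 = 0 ⇒ b_2 = 12 − 12 − 0 = 0. So H_2 ≅ 0.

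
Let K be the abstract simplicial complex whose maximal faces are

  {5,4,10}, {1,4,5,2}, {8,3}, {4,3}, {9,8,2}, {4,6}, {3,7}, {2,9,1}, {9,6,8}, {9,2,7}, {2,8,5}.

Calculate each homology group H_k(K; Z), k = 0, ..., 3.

H_0 = Z,  H_1 = Z^3,  H_2 = 0,  H_3 = 0.

Fix the vertex order 1 < 2 < 3 < 4 < 5 < 6 < 7 < 8 < 9 < 10 and write every simplex with vertices in increasing order. Then dim K = 3 and the simplices of K are:

  0-simplices (10): [1], [2], [3], [4], [5], [6], [7], [8], [9], [10]
  1-simplices (21): [1,2], [1,4], [1,5], [1,9], [2,4], [2,5], [2,7], [2,8], [2,9], [3,4], [3,7], [3,8], [4,5], [4,6], [4,10], [5,8], [5,10], [6,8], [6,9], [7,9], [8,9]
  2-simplices (10): [1,2,4], [1,2,5], [1,2,9], [1,4,5], [2,4,5], [2,5,8], [2,7,9], [2,8,9], [4,5,10], [6,8,9]
  3-simplices (1): [1,2,4,5]

so the chain groups are C_0 ≅ Z^10, C_1 ≅ Z^21, C_2 ≅ Z^10, C_3 ≅ Z^1.

The boundary map ∂_1: C_1 → C_0 maps an edge to its endpoints' difference, ∂[p,q] = q − p. For instance
  ∂[1,5] = [5] − [1].
The resulting 10×21 matrix has rank 9, and its Smith normal form has invariant factors (1,1,1,1,1,1,1,1,1).

Boundary ∂_2: C_2 → C_1 sends each 2-simplex [p,q,r] to [q,r] − [p,r] + [p,q]. For instance
  ∂[2,5,8] = [5,8] − [2,8] + [2,5],
  ∂[2,8,9] = [8,9] − [2,9] + [2,8].
The 21×10 boundary matrix has rank 9 and Smith normal form diag(1,1,1,1,1,1,1,1,1).

The boundary map ∂_3: C_3 → C_2 sends each 3-simplex σ to the alternating sum Σ_i (−1)^i (σ with its i-th vertex removed). For instance
  ∂[1,2,4,5] = [2,4,5] − [1,4,5] + [1,2,5] − [1,2,4].
As a 10×1 matrix over Z this has rank 1, with invariant factors (1).

Reading off H_k = ker ∂_k / im ∂_{k+1}:

  H_0: rank C_0 − rank ∂_1 = 10 − 9 = 1, and the invariant factors of ∂_1 are all 1, so H_0 ≅ Z.
  H_1: rank ker ∂_1 − rank ∂_2 = (21 − 9) − 9 = 3, and the invariant factors of ∂_2 are all 1, so H_1 ≅ Z^3.
  H_2: rank ker ∂_2 − rank ∂_3 = (10 − 9) − 1 = 0, and the invariant factors of ∂_3 are all 1, so H_2 ≅ 0.
  H_3: rank ker ∂_3 − rank ∂_4 = (1 − 1) − 0 = 0, and there is no ∂_4, so H_3 ≅ 0.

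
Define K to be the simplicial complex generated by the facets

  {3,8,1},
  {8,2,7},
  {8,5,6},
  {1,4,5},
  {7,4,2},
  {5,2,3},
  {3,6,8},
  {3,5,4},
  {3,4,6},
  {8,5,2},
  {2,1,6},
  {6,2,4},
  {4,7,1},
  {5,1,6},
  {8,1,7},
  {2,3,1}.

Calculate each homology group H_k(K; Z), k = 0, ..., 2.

H_0 ≅ Z,  H_1 ≅ Z^2,  H_2 ≅ Z.

Fix the vertex order 1 < 2 < 3 < 4 < 5 < 6 < 7 < 8 and write every simplex with vertices in increasing order. Then dim K = 2 and the simplices of K are:

  0-simplices (8): [1], [2], [3], [4], [5], [6], [7], [8]
  1-simplices (24): (24 of them)
  2-simplices (16): [1,2,3], [1,2,6], [1,3,8], [1,4,5], [1,4,7], [1,5,6], [1,7,8], [2,3,5], [2,4,6], [2,4,7], [2,5,8], [2,7,8], [3,4,5], [3,4,6], [3,6,8], [5,6,8]

giving chain groups C_0 ≅ Z^8, C_1 ≅ Z^24, C_2 ≅ Z^16.

∂_1: C_1 → C_0 sends each edge [p,q] (with p < q) to q − p. For instance
  ∂[7,8] = [8] − [7].
The 8×24 boundary matrix has rank 7 and Smith normal form diag(1,1,1,1,1,1,1).

The boundary map ∂_2: C_2 → C_1 acts by ∂[p,q,r] = [q,r] − [p,r] + [p,q]. For instance
  ∂[1,5,6] = [5,6] − [1,6] + [1,5],
  ∂[1,3,8] = [3,8] − [1,8] + [1,3].
The resulting 24×16 matrix has rank 15, and its Smith normal form has invariant factors (1,1,1,1,1,1,1,1,1,1,1,1,1,1,1).

From H_k ≅ ker(∂_k) / im(∂_{k+1}) we obtain:

  H_0: rank C_0 − rank ∂_1 = 8 − 7 = 1, and the invariant factors of ∂_1 are all 1, so H_0 = Z.
  H_1: rank ker ∂_1 − rank ∂_2 = (24 − 7) − 15 = 2, and the invariant factors of ∂_2 are all 1, so H_1 = Z^2.
  H_2: rank ker ∂_2 − rank ∂_3 = (16 − 15) − 0 = 1, and there is no ∂_3, so H_2 = Z.

(K is a triangulation of the torus T^2.)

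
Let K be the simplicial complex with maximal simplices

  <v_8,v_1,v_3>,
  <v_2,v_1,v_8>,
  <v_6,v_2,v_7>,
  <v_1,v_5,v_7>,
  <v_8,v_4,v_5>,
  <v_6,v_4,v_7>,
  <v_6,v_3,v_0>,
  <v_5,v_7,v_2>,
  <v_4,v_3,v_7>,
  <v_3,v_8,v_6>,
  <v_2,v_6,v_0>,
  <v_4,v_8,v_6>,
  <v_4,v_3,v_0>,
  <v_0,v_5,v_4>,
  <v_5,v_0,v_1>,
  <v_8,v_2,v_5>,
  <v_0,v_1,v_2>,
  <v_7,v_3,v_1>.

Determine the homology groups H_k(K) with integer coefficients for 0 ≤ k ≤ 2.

H_0 ≅ Z,  H_1 ≅ Z ⊕ Z_2,  H_2 = 0.

We work with the vertex ordering v_0 < v_1 < v_2 < v_3 < v_4 < v_5 < v_6 < v_7 < v_8. The simplices of K, each written with vertices in increasing order, are:

  0-simplices (9): [v_0], [v_1], [v_2], [v_3], [v_4], [v_5], [v_6], [v_7], [v_8]
  1-simplices (27): (27 of them)
  2-simplices (18): (18 of them)

Hence C_0 ≅ Z^9, C_1 ≅ Z^27, C_2 ≅ Z^18.

Boundary ∂_1: C_1 → C_0 is given by ∂[p,q] = [q] − [p]. For instance
  ∂[v_4,v_8] = [v_8] − [v_4].
The resulting 9×27 matrix has rank 8, and its Smith normal form has invariant factors (1,1,1,1,1,1,1,1).

∂_2: C_2 → C_1 sends each 2-simplex [p,q,r] to [q,r] − [p,r] + [p,q]. For instance
  ∂[v_1,v_3,v_7] = [v_3,v_7] − [v_1,v_7] + [v_1,v_3],
  ∂[v_0,v_3,v_6] = [v_3,v_6] − [v_0,v_6] + [v_0,v_3].
The resulting 27×18 matrix has rank 18, and its Smith normal form has invariant factors (1,1,1,1,1,1,1,1,1,1,1,1,1,1,1,1,1,2).

From H_k ≅ ker(∂_k) / im(∂_{k+1}) we obtain:

  H_0: rank C_0 − rank ∂_1 = 9 − 8 = 1, and the invariant factors of ∂_1 are all 1, so H_0 ≅ Z.
  H_1: rank ker ∂_1 − rank ∂_2 = (27 − 8) − 18 = 1, and ∂_2 has invariant factor 2 > 1, so H_1 ≅ Z ⊕ Z_2.
  H_2: rank ker ∂_2 − rank ∂_3 = (18 − 18) − 0 = 0, and there is no ∂_3, so H_2 ≅ 0.

(K is a triangulation of the Klein bottle.)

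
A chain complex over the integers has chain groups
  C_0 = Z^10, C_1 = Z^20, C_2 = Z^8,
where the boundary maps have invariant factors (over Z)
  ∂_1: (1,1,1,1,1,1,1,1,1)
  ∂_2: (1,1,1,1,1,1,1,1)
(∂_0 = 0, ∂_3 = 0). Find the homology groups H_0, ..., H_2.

H_0 = Z,  H_1 = Z^3,  H_2 = 0.

H_0: b_0 = 10 − 0 − 9 = 1; torsion from ∂_1 factors > 1: none. So H_0 = Z.
H_1: b_1 = 20 − 9 − 8 = 3; torsion from ∂_2 factors > 1: none. So H_1 = Z^3.
H_2: b_2 = 8 − 8 − 0 = 0; torsion from ∂_3 factors > 1: none. So H_2 = 0.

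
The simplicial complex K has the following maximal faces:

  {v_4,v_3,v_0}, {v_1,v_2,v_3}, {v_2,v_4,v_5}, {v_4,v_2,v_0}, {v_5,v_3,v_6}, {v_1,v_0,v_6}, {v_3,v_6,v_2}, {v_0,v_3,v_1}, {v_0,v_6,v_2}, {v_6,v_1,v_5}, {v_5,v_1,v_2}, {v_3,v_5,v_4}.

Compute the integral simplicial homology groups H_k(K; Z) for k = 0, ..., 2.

Take the total order v_0 < v_1 < v_2 < v_3 < v_4 < v_5 < v_6 on the vertex set. Then K (dimension 2) consists of the simplices:

  0-simplices (7): [v_0], [v_1], [v_2], [v_3], [v_4], [v_5], [v_6]
  1-simplices (18): (18 of them)
  2-simplices (12): (12 of them)

giving chain groups C_0 ≅ Z^7, C_1 ≅ Z^18, C_2 ≅ Z^12.

Boundary ∂_1: C_1 → C_0 sends each edge [p,q] (with p < q) to q − p.
The 7×18 boundary matrix has rank 6 and Smith normal form diag(1,1,1,1,1,1).

Boundary ∂_2: C_2 → C_1 acts by ∂[p,q,r] = [q,r] − [p,r] + [p,q]. For instance
  ∂[v_3,v_5,v_6] = [v_5,v_6] − [v_3,v_6] + [v_3,v_5],
  ∂[v_0,v_2,v_4] = [v_2,v_4] − [v_0,v_4] + [v_0,v_2].
This gives a 18×12 integer matrix of rank 12; reducing to Smith normal form yields diagonal entries (1,1,1,1,1,1,1,1,1,1,1,2).

Reading off H_k = ker ∂_k / im ∂_{k+1}:

  H_0: rank C_0 − rank ∂_1 = 7 − 6 = 1, and the invariant factors of ∂_1 are all 1, so H_0 = Z.
  H_1: rank ker ∂_1 − rank ∂_2 = (18 − 6) − 12 = 0, and ∂_2 has invariant factor 2 > 1, so H_1 = Z/2Z.
  H_2: rank ker ∂_2 − rank ∂_3 = (12 − 12) − 0 = 0, and there is no ∂_3, so H_2 = 0.

H_0 ≅ Z,  H_1 ≅ Z/2Z,  H_2 = 0.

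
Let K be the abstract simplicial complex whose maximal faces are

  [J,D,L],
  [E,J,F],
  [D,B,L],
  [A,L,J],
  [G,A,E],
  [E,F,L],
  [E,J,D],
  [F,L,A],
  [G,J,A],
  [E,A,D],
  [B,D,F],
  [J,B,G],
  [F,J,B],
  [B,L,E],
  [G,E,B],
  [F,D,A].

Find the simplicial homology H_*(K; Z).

H_0 ≅ Z,  H_1 ≅ Z^2,  H_2 ≅ Z.

We work with the vertex ordering A < B < D < E < F < G < J < L. The simplices of K, each written with vertices in increasing order, are:

  0-simplices (8): A, B, D, E, F, G, J, L
  1-simplices (24): AD, AE, AF, AG, AJ, AL, BD, BE, BF, BG, BJ, BL, DE, DF, DJ, DL, EF, EG, EJ, EL, FJ, FL, GJ, JL
  2-simplices (16): ADE, ADF, AEG, AFL, AGJ, AJL, BDF, BDL, BEG, BEL, BFJ, BGJ, DEJ, DJL, EFJ, EFL

giving chain groups C_0 ≅ Z^8, C_1 ≅ Z^24, C_2 ≅ Z^16.

Boundary ∂_1: C_1 → C_0 maps an edge to its endpoints' difference, ∂[p,q] = q − p.
As a 8×24 matrix over Z this has rank 7, with invariant factors (1,1,1,1,1,1,1).

∂_2: C_2 → C_1 sends each 2-simplex [p,q,r] to [q,r] − [p,r] + [p,q]. For instance
  ∂EFJ = FJ − EJ + EF,
  ∂BEG = EG − BG + BE.
The resulting 24×16 matrix has rank 15, and its Smith normal form has invariant factors (1,1,1,1,1,1,1,1,1,1,1,1,1,1,1).

Now H_k = ker ∂_k / im ∂_{k+1}, so:

  H_0: rank C_0 − rank ∂_1 = 8 − 7 = 1, and the invariant factors of ∂_1 are all 1, so H_0 ≅ Z.
  H_1: rank ker ∂_1 − rank ∂_2 = (24 − 7) − 15 = 2, and the invariant factors of ∂_2 are all 1, so H_1 ≅ Z^2.
  H_2: rank ker ∂_2 − rank ∂_3 = (16 − 15) − 0 = 1, and there is no ∂_3, so H_2 ≅ Z.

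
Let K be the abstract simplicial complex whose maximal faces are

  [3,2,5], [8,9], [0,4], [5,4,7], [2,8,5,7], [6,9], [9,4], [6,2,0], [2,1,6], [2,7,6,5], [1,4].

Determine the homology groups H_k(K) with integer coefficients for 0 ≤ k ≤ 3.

H_0 ≅ Z,  H_1 ≅ Z^4,  H_2 = 0,  H_3 = 0.

K has 10 vertices, 22 edges, 11 triangles, 2 3-simplices.
rank ∂_0 = 0, rank ∂_1 = 9 ⇒ b_0 = 10 − 0 − 9 = 1; all invariant factors of ∂_1 are 1 so no torsion. So H_0 = Z.
rank ∂_1 = 9, rank ∂_2 = 9 ⇒ b_1 = 22 − 9 − 9 = 4; all invariant factors of ∂_2 are 1 so no torsion. So H_1 = Z^4.
rank ∂_2 = 9, rank ∂_3 = 2 ⇒ b_2 = 11 − 9 − 2 = 0; all invariant factors of ∂_3 are 1 so no torsion. So H_2 = 0.
rank ∂_3 = 2, rank ∂_4 = 0 ⇒ b_3 = 2 − 2 − 0 = 0. So H_3 = 0.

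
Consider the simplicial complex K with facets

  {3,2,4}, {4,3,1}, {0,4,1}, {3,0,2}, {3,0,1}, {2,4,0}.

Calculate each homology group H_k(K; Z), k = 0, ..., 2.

We work with the vertex ordering 0 < 1 < 2 < 3 < 4. The simplices of K, each written with vertices in increasing order, are:

  0-simplices (5): [0], [1], [2], [3], [4]
  1-simplices (9): [0,1], [0,2], [0,3], [0,4], [1,3], [1,4], [2,3], [2,4], [3,4]
  2-simplices (6): [0,1,3], [0,1,4], [0,2,3], [0,2,4], [1,3,4], [2,3,4]

Hence C_0 ≅ Z^5, C_1 ≅ Z^9, C_2 ≅ Z^6.

Boundary ∂_1: C_1 → C_0 maps an edge to its endpoints' difference, ∂[p,q] = q − p.
The 5×9 boundary matrix has rank 4 and Smith normal form diag(1,1,1,1).

Boundary ∂_2: C_2 → C_1 sends each 2-simplex [p,q,r] to [q,r] − [p,r] + [p,q]. For instance
  ∂[0,1,3] = [1,3] − [0,3] + [0,1],
  ∂[0,2,3] = [2,3] − [0,3] + [0,2].
This gives a 9×6 integer matrix of rank 5; reducing to Smith normal form yields diagonal entries (1,1,1,1,1).

Now H_k = ker ∂_k / im ∂_{k+1}, so:

  H_0: rank C_0 − rank ∂_1 = 5 − 4 = 1, and the invariant factors of ∂_1 are all 1, so H_0 = Z.
  H_1: rank ker ∂_1 − rank ∂_2 = (9 − 4) − 5 = 0, and the invariant factors of ∂_2 are all 1, so H_1 = 0.
  H_2: rank ker ∂_2 − rank ∂_3 = (6 − 5) − 0 = 1, and there is no ∂_3, so H_2 = Z.

As a check, the Euler characteristic is 5 − 9 + 6 = 2, which agrees with 1 − 0 + 1 = 2.
(K is a triangulation of the 2-sphere S^2.)

H_0 ≅ Z,  H_1 = 0,  H_2 ≅ Z.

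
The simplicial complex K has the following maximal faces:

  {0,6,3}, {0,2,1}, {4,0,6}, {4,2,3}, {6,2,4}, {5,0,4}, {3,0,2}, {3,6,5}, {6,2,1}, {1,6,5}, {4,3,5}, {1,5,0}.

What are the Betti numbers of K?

Fix the vertex order 0 < 1 < 2 < 3 < 4 < 5 < 6 and write every simplex with vertices in increasing order. Then dim K = 2 and the simplices of K are:

  0-simplices (7): [0], [1], [2], [3], [4], [5], [6]
  1-simplices (18): [0,1], [0,2], [0,3], [0,4], [0,5], [0,6], [1,2], [1,5], [1,6], [2,3], [2,4], [2,6], [3,4], [3,5], [3,6], [4,5], [4,6], [5,6]
  2-simplices (12): [0,1,2], [0,1,5], [0,2,3], [0,3,6], [0,4,5], [0,4,6], [1,2,6], [1,5,6], [2,3,4], [2,4,6], [3,4,5], [3,5,6]

so the chain groups are C_0 ≅ Z^7, C_1 ≅ Z^18, C_2 ≅ Z^12.

Boundary ∂_1: C_1 → C_0 maps an edge to its endpoints' difference, ∂[p,q] = q − p.
The resulting 7×18 matrix has rank 6, and its Smith normal form has invariant factors (1,1,1,1,1,1).

∂_2: C_2 → C_1 maps a triangle to the signed sum of its edges. For instance
  ∂[3,4,5] = [4,5] − [3,5] + [3,4],
  ∂[0,4,6] = [4,6] − [0,6] + [0,4].
As a 18×12 matrix over Z this has rank 12, with invariant factors (1,1,1,1,1,1,1,1,1,1,1,2).

From H_k ≅ ker(∂_k) / im(∂_{k+1}) we obtain:

  H_0: rank C_0 − rank ∂_1 = 7 − 6 = 1, and the invariant factors of ∂_1 are all 1, so H_0 = Z.
  H_1: rank ker ∂_1 − rank ∂_2 = (18 − 6) − 12 = 0, and ∂_2 has invariant factor 2 > 1, so H_1 = Z/2.
  H_2: rank ker ∂_2 − rank ∂_3 = (12 − 12) − 0 = 0, and there is no ∂_3, so H_2 = 0.

As a check, the Euler characteristic is 7 − 18 + 12 = 1, which agrees with 1 − 0 + 0 = 1.

Hence the Betti numbers are b_0 = 1, b_1 = 0, b_2 = 0.

b_0 = 1, b_1 = 0, b_2 = 0.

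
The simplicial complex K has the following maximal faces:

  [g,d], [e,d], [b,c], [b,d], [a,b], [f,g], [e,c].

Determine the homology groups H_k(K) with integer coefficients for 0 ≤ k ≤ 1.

H_0 ≅ Z,  H_1 ≅ Z.

We work with the vertex ordering a < b < c < d < e < f < g. The simplices of K, each written with vertices in increasing order, are:

  0-simplices (7): a, b, c, d, e, f, g
  1-simplices (7): ab, bc, bd, ce, de, dg, fg

giving chain groups C_0 ≅ Z^7, C_1 ≅ Z^7.

The boundary map ∂_1: C_1 → C_0 sends each edge [p,q] (with p < q) to q − p.
The 7×7 boundary matrix has rank 6 and Smith normal form diag(1,1,1,1,1,1).

Reading off H_k = ker ∂_k / im ∂_{k+1}:

  H_0: rank C_0 − rank ∂_1 = 7 − 6 = 1, and the invariant factors of ∂_1 are all 1, so H_0 = Z.
  H_1: rank ker ∂_1 − rank ∂_2 = (7 − 6) − 0 = 1, and there is no ∂_2, so H_1 = Z.

As a check, the Euler characteristic is 7 − 7 = 0, which agrees with 1 − 1 = 0.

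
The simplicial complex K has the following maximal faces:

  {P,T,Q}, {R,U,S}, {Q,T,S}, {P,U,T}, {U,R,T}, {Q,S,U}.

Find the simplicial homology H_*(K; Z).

Take the total order P < Q < R < S < T < U on the vertex set. Then K (dimension 2) consists of the simplices:

  0-simplices (6): P, Q, R, S, T, U
  1-simplices (12): PQ, PT, PU, QS, QT, QU, RS, RT, RU, ST, SU, TU
  2-simplices (6): PQT, PTU, QST, QSU, RSU, RTU

Hence C_0 ≅ Z^6, C_1 ≅ Z^12, C_2 ≅ Z^6.

Boundary ∂_1: C_1 → C_0 is given by ∂[p,q] = [q] − [p]. For instance
  ∂QT = T − Q.
The resulting 6×12 matrix has rank 5, and its Smith normal form has invariant factors (1,1,1,1,1).

∂_2: C_2 → C_1 acts by ∂[p,q,r] = [q,r] − [p,r] + [p,q]. For instance
  ∂QSU = SU − QU + QS,
  ∂PTU = TU − PU + PT.
The resulting 12×6 matrix has rank 6, and its Smith normal form has invariant factors (1,1,1,1,1,1).

From H_k ≅ ker(∂_k) / im(∂_{k+1}) we obtain:

  H_0: rank C_0 − rank ∂_1 = 6 − 5 = 1, and the invariant factors of ∂_1 are all 1, so H_0 ≅ Z.
  H_1: rank ker ∂_1 − rank ∂_2 = (12 − 5) − 6 = 1, and the invariant factors of ∂_2 are all 1, so H_1 ≅ Z.
  H_2: rank ker ∂_2 − rank ∂_3 = (6 − 6) − 0 = 0, and there is no ∂_3, so H_2 ≅ 0.

As a check, the Euler characteristic is 6 − 12 + 6 = 0, which agrees with 1 − 1 + 0 = 0.

H_0 ≅ Z,  H_1 ≅ Z,  H_2 = 0.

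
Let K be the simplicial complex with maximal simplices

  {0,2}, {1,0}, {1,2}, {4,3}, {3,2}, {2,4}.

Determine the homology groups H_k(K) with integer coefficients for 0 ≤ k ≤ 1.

H_0 ≅ Z,  H_1 ≅ Z^2.

Take the total order 0 < 1 < 2 < 3 < 4 on the vertex set. Then K (dimension 1) consists of the simplices:

  0-simplices (5): [0], [1], [2], [3], [4]
  1-simplices (6): [0,1], [0,2], [1,2], [2,3], [2,4], [3,4]

giving chain groups C_0 ≅ Z^5, C_1 ≅ Z^6.

Boundary ∂_1: C_1 → C_0 maps an edge to its endpoints' difference, ∂[p,q] = q − p.
The resulting 5×6 matrix has rank 4, and its Smith normal form has invariant factors (1,1,1,1).

Now H_k = ker ∂_k / im ∂_{k+1}, so:

  H_0: rank C_0 − rank ∂_1 = 5 − 4 = 1, and the invariant factors of ∂_1 are all 1, so H_0 = Z.
  H_1: rank ker ∂_1 − rank ∂_2 = (6 − 4) − 0 = 2, and there is no ∂_2, so H_1 = Z^2.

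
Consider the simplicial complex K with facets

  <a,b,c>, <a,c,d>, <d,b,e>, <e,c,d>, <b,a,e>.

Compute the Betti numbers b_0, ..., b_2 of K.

Fix the vertex order a < b < c < d < e and write every simplex with vertices in increasing order. Then dim K = 2 and the simplices of K are:

  0-simplices (5): a, b, c, d, e
  1-simplices (10): ab, ac, ad, ae, bc, bd, be, cd, ce, de
  2-simplices (5): abc, abe, acd, bde, cde

giving chain groups C_0 ≅ Z^5, C_1 ≅ Z^10, C_2 ≅ Z^5.

Boundary ∂_1: C_1 → C_0 sends each edge [p,q] (with p < q) to q − p.
The 5×10 boundary matrix has rank 4 and Smith normal form diag(1,1,1,1).

Boundary ∂_2: C_2 → C_1 acts by ∂[p,q,r] = [q,r] − [p,r] + [p,q]. For instance
  ∂abc = bc − ac + ab,
  ∂abe = be − ae + ab.
The resulting 10×5 matrix has rank 5, and its Smith normal form has invariant factors (1,1,1,1,1).

Reading off H_k = ker ∂_k / im ∂_{k+1}:

  H_0: rank C_0 − rank ∂_1 = 5 − 4 = 1, and the invariant factors of ∂_1 are all 1, so H_0 ≅ Z.
  H_1: rank ker ∂_1 − rank ∂_2 = (10 − 4) − 5 = 1, and the invariant factors of ∂_2 are all 1, so H_1 ≅ Z.
  H_2: rank ker ∂_2 − rank ∂_3 = (5 − 5) − 0 = 0, and there is no ∂_3, so H_2 ≅ 0.

Hence the Betti numbers are b_0 = 1, b_1 = 1, b_2 = 0.

b_0 = 1, b_1 = 1, b_2 = 0.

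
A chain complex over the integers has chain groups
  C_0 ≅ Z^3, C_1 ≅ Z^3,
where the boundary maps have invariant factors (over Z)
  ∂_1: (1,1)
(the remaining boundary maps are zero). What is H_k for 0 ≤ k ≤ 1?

H_0: b_0 = 3 − 0 − 2 = 1; torsion from ∂_1 factors > 1: none. So H_0 ≅ Z.
H_1: b_1 = 3 − 2 − 0 = 1; torsion from ∂_2 factors > 1: none. So H_1 ≅ Z.

H_0 ≅ Z,  H_1 ≅ Z.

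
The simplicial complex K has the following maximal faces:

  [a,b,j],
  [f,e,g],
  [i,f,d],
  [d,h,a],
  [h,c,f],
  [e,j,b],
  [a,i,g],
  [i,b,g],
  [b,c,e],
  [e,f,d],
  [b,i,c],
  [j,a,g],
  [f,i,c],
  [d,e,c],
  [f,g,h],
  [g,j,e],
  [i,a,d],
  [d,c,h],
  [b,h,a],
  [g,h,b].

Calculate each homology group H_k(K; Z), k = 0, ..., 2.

Take the total order a < b < c < d < e < f < g < h < i < j on the vertex set. Then K (dimension 2) consists of the simplices:

  0-simplices (10): a, b, c, d, e, f, g, h, i, j
  1-simplices (30): ab, ad, ag, ah, ai, aj, bc, be, bg, bh, bi, bj, cd, ce, cf, ch, ci, de, df, dh, di, ef, eg, ej, fg, fh, fi, gh, gi, gj
  2-simplices (20): abh, abj, adh, adi, agi, agj, bce, bci, bej, bgh, bgi, cde, cdh, cfh, cfi, def, dfi, efg, egj, fgh

Hence C_0 ≅ Z^10, C_1 ≅ Z^30, C_2 ≅ Z^20.

∂_1: C_1 → C_0 maps an edge to its endpoints' difference, ∂[p,q] = q − p.
The 10×30 boundary matrix has rank 9 and Smith normal form diag(1,1,1,1,1,1,1,1,1).

Boundary ∂_2: C_2 → C_1 acts by ∂[p,q,r] = [q,r] − [p,r] + [p,q]. For instance
  ∂cde = de − ce + cd,
  ∂adh = dh − ah + ad.
As a 30×20 matrix over Z this has rank 20, with invariant factors (1,1,1,1,1,1,1,1,1,1,1,1,1,1,1,1,1,1,1,2).

From H_k ≅ ker(∂_k) / im(∂_{k+1}) we obtain:

  H_0: rank C_0 − rank ∂_1 = 10 − 9 = 1, and the invariant factors of ∂_1 are all 1, so H_0 ≅ Z.
  H_1: rank ker ∂_1 − rank ∂_2 = (30 − 9) − 20 = 1, and ∂_2 has invariant factor 2 > 1, so H_1 ≅ Z ⊕ Z_2.
  H_2: rank ker ∂_2 − rank ∂_3 = (20 − 20) − 0 = 0, and there is no ∂_3, so H_2 ≅ 0.

H_0 ≅ Z,  H_1 ≅ Z ⊕ Z_2,  H_2 = 0.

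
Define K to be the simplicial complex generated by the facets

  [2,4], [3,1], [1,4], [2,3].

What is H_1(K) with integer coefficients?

H_1 = Z.

Fix the vertex order 1 < 2 < 3 < 4 and write every simplex with vertices in increasing order. Then dim K = 1 and the simplices of K are:

  0-simplices (4): [1], [2], [3], [4]
  1-simplices (4): [1,3], [1,4], [2,3], [2,4]

giving chain groups C_0 ≅ Z^4, C_1 ≅ Z^4.

The boundary map ∂_1: C_1 → C_0 maps an edge to its endpoints' difference, ∂[p,q] = q − p.
As a 4×4 matrix over Z this has rank 3, with invariant factors (1,1,1).

Computing H_k = (kernel of ∂_k) / (image of ∂_{k+1}):

  H_1: rank ker ∂_1 − rank ∂_2 = (4 − 3) − 0 = 1, and there is no ∂_2, so H_1 = Z.

(K is a triangulation of the circle S^1.)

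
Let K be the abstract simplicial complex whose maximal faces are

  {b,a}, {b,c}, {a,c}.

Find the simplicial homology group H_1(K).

Order the vertices as a < b < c. Listing each simplex with vertices in this order, K has dimension 1 with simplices:

  0-simplices (3): a, b, c
  1-simplices (3): ab, ac, bc

so the chain groups are C_0 ≅ Z^3, C_1 ≅ Z^3.

Boundary ∂_1: C_1 → C_0 maps an edge to its endpoints' difference, ∂[p,q] = q − p.
The resulting 3×3 matrix has rank 2, and its Smith normal form has invariant factors (1,1).

Now H_k = ker ∂_k / im ∂_{k+1}, so:

  H_1: rank ker ∂_1 − rank ∂_2 = (3 − 2) − 0 = 1, and there is no ∂_2, so H_1 ≅ Z.

H_1 ≅ Z.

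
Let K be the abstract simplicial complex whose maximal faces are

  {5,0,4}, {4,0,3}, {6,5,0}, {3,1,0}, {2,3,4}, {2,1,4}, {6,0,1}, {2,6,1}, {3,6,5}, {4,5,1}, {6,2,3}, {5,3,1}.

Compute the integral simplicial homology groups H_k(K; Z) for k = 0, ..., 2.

H_0 = Z,  H_1 = Z/2Z,  H_2 = 0.

Fix the vertex order 0 < 1 < 2 < 3 < 4 < 5 < 6 and write every simplex with vertices in increasing order. Then dim K = 2 and the simplices of K are:

  0-simplices (7): [0], [1], [2], [3], [4], [5], [6]
  1-simplices (18): [0,1], [0,3], [0,4], [0,5], [0,6], [1,2], [1,3], [1,4], [1,5], [1,6], [2,3], [2,4], [2,6], [3,4], [3,5], [3,6], [4,5], [5,6]
  2-simplices (12): [0,1,3], [0,1,6], [0,3,4], [0,4,5], [0,5,6], [1,2,4], [1,2,6], [1,3,5], [1,4,5], [2,3,4], [2,3,6], [3,5,6]

Hence C_0 ≅ Z^7, C_1 ≅ Z^18, C_2 ≅ Z^12.

The boundary map ∂_1: C_1 → C_0 is given by ∂[p,q] = [q] − [p].
The 7×18 boundary matrix has rank 6 and Smith normal form diag(1,1,1,1,1,1).

Boundary ∂_2: C_2 → C_1 maps a triangle to the signed sum of its edges. For instance
  ∂[0,1,6] = [1,6] − [0,6] + [0,1],
  ∂[2,3,4] = [3,4] − [2,4] + [2,3].
This gives a 18×12 integer matrix of rank 12; reducing to Smith normal form yields diagonal entries (1,1,1,1,1,1,1,1,1,1,1,2).

Computing H_k = (kernel of ∂_k) / (image of ∂_{k+1}):

  H_0: rank C_0 − rank ∂_1 = 7 − 6 = 1, and the invariant factors of ∂_1 are all 1, so H_0 = Z.
  H_1: rank ker ∂_1 − rank ∂_2 = (18 − 6) − 12 = 0, and ∂_2 has invariant factor 2 > 1, so H_1 = Z/2Z.
  H_2: rank ker ∂_2 − rank ∂_3 = (12 − 12) − 0 = 0, and there is no ∂_3, so H_2 = 0.

(K is a triangulation of the real projective plane RP^2.)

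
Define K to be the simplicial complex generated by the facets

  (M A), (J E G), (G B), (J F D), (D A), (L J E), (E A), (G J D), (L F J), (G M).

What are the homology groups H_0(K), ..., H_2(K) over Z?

Order the vertices as A < B < D < E < F < G < J < L < M. Listing each simplex with vertices in this order, K has dimension 2 with simplices:

  0-simplices (9): A, B, D, E, F, G, J, L, M
  1-simplices (15): AD, AE, AM, BG, DF, DG, DJ, EG, EJ, EL, FJ, FL, GJ, GM, JL
  2-simplices (5): DFJ, DGJ, EGJ, EJL, FJL

giving chain groups C_0 ≅ Z^9, C_1 ≅ Z^15, C_2 ≅ Z^5.

∂_1: C_1 → C_0 sends each edge [p,q] (with p < q) to q − p. For instance
  ∂BG = G − B.
The 9×15 boundary matrix has rank 8 and Smith normal form diag(1,1,1,1,1,1,1,1).

∂_2: C_2 → C_1 maps a triangle to the signed sum of its edges. For instance
  ∂DFJ = FJ − DJ + DF,
  ∂EJL = JL − EL + EJ.
The resulting 15×5 matrix has rank 5, and its Smith normal form has invariant factors (1,1,1,1,1).

Computing H_k = (kernel of ∂_k) / (image of ∂_{k+1}):

  H_0: rank C_0 − rank ∂_1 = 9 − 8 = 1, and the invariant factors of ∂_1 are all 1, so H_0 = Z.
  H_1: rank ker ∂_1 − rank ∂_2 = (15 − 8) − 5 = 2, and the invariant factors of ∂_2 are all 1, so H_1 = Z^2.
  H_2: rank ker ∂_2 − rank ∂_3 = (5 − 5) − 0 = 0, and there is no ∂_3, so H_2 = 0.

As a check, the Euler characteristic is 9 − 15 + 5 = -1, which agrees with 1 − 2 + 0 = -1.

H_0 = Z,  H_1 = Z^2,  H_2 = 0.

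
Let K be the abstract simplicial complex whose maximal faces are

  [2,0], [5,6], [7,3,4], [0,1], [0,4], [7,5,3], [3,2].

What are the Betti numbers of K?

b_0 = 1, b_1 = 1, b_2 = 0.

Fix the vertex order 0 < 1 < 2 < 3 < 4 < 5 < 6 < 7 and write every simplex with vertices in increasing order. Then dim K = 2 and the simplices of K are:

  0-simplices (8): [0], [1], [2], [3], [4], [5], [6], [7]
  1-simplices (10): [0,1], [0,2], [0,4], [2,3], [3,4], [3,5], [3,7], [4,7], [5,6], [5,7]
  2-simplices (2): [3,4,7], [3,5,7]

so the chain groups are C_0 ≅ Z^8, C_1 ≅ Z^10, C_2 ≅ Z^2.

Boundary ∂_1: C_1 → C_0 is given by ∂[p,q] = [q] − [p].
As a 8×10 matrix over Z this has rank 7, with invariant factors (1,1,1,1,1,1,1).

Boundary ∂_2: C_2 → C_1 acts by ∂[p,q,r] = [q,r] − [p,r] + [p,q]. For instance
  ∂[3,5,7] = [5,7] − [3,7] + [3,5],
  ∂[3,4,7] = [4,7] − [3,7] + [3,4].
This gives a 10×2 integer matrix of rank 2; reducing to Smith normal form yields diagonal entries (1,1).

Reading off H_k = ker ∂_k / im ∂_{k+1}:

  H_0: rank C_0 − rank ∂_1 = 8 − 7 = 1, and the invariant factors of ∂_1 are all 1, so H_0 = Z.
  H_1: rank ker ∂_1 − rank ∂_2 = (10 − 7) − 2 = 1, and the invariant factors of ∂_2 are all 1, so H_1 = Z.
  H_2: rank ker ∂_2 − rank ∂_3 = (2 − 2) − 0 = 0, and there is no ∂_3, so H_2 = 0.

Hence the Betti numbers are b_0 = 1, b_1 = 1, b_2 = 0.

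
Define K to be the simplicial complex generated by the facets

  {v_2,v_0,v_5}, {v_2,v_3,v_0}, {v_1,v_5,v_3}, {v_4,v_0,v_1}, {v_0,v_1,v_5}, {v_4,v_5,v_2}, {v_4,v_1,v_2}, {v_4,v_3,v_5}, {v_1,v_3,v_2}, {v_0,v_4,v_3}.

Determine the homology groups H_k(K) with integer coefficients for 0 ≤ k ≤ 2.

H_0 = Z,  H_1 = Z/2,  H_2 = 0.

Take the total order v_0 < v_1 < v_2 < v_3 < v_4 < v_5 on the vertex set. Then K (dimension 2) consists of the simplices:

  0-simplices (6): [v_0], [v_1], [v_2], [v_3], [v_4], [v_5]
  1-simplices (15): (15 of them)
  2-simplices (10): [v_0,v_1,v_4], [v_0,v_1,v_5], [v_0,v_2,v_3], [v_0,v_2,v_5], [v_0,v_3,v_4], [v_1,v_2,v_3], [v_1,v_2,v_4], [v_1,v_3,v_5], [v_2,v_4,v_5], [v_3,v_4,v_5]

Hence C_0 ≅ Z^6, C_1 ≅ Z^15, C_2 ≅ Z^10.

The boundary map ∂_1: C_1 → C_0 is given by ∂[p,q] = [q] − [p].
As a 6×15 matrix over Z this has rank 5, with invariant factors (1,1,1,1,1).

∂_2: C_2 → C_1 maps a triangle to the signed sum of its edges. For instance
  ∂[v_1,v_3,v_5] = [v_3,v_5] − [v_1,v_5] + [v_1,v_3],
  ∂[v_3,v_4,v_5] = [v_4,v_5] − [v_3,v_5] + [v_3,v_4].
The 15×10 boundary matrix has rank 10 and Smith normal form diag(1,1,1,1,1,1,1,1,1,2).

Computing H_k = (kernel of ∂_k) / (image of ∂_{k+1}):

  H_0: rank C_0 − rank ∂_1 = 6 − 5 = 1, and the invariant factors of ∂_1 are all 1, so H_0 = Z.
  H_1: rank ker ∂_1 − rank ∂_2 = (15 − 5) − 10 = 0, and ∂_2 has invariant factor 2 > 1, so H_1 = Z/2.
  H_2: rank ker ∂_2 − rank ∂_3 = (10 − 10) − 0 = 0, and there is no ∂_3, so H_2 = 0.

As a check, the Euler characteristic is 6 − 15 + 10 = 1, which agrees with 1 − 0 + 0 = 1.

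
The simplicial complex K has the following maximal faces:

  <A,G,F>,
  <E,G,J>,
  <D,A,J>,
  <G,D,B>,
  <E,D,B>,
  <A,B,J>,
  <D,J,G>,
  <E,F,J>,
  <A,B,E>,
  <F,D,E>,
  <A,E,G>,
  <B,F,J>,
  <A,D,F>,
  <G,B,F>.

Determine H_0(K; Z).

H_0 ≅ Z.

Order the vertices as A < B < D < E < F < G < J. Listing each simplex with vertices in this order, K has dimension 2 with simplices:

  0-simplices (7): A, B, D, E, F, G, J
  1-simplices (21): AB, AD, AE, AF, AG, AJ, BD, BE, BF, BG, BJ, DE, DF, DG, DJ, EF, EG, EJ, FG, FJ, GJ
  2-simplices (14): ABE, ABJ, ADF, ADJ, AEG, AFG, BDE, BDG, BFG, BFJ, DEF, DGJ, EFJ, EGJ

Hence C_0 ≅ Z^7, C_1 ≅ Z^21, C_2 ≅ Z^14.

Boundary ∂_1: C_1 → C_0 maps an edge to its endpoints' difference, ∂[p,q] = q − p. For instance
  ∂EJ = J − E.
As a 7×21 matrix over Z this has rank 6, with invariant factors (1,1,1,1,1,1).

Boundary ∂_2: C_2 → C_1 sends each 2-simplex [p,q,r] to [q,r] − [p,r] + [p,q]. For instance
  ∂EGJ = GJ − EJ + EG,
  ∂ADF = DF − AF + AD.
The 21×14 boundary matrix has rank 13 and Smith normal form diag(1,1,1,1,1,1,1,1,1,1,1,1,1).

Reading off H_k = ker ∂_k / im ∂_{k+1}:

  H_0: rank C_0 − rank ∂_1 = 7 − 6 = 1, and the invariant factors of ∂_1 are all 1, so H_0 ≅ Z.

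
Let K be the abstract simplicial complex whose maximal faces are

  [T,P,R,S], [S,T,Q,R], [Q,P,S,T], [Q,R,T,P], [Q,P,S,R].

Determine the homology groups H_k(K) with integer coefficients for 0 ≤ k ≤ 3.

H_0 = Z,  H_1 = 0,  H_2 = 0,  H_3 = Z.

Order the vertices as P < Q < R < S < T. Listing each simplex with vertices in this order, K has dimension 3 with simplices:

  0-simplices (5): P, Q, R, S, T
  1-simplices (10): PQ, PR, PS, PT, QR, QS, QT, RS, RT, ST
  2-simplices (10): PQR, PQS, PQT, PRS, PRT, PST, QRS, QRT, QST, RST
  3-simplices (5): PQRS, PQRT, PQST, PRST, QRST

so the chain groups are C_0 ≅ Z^5, C_1 ≅ Z^10, C_2 ≅ Z^10, C_3 ≅ Z^5.

Boundary ∂_1: C_1 → C_0 is given by ∂[p,q] = [q] − [p].
This gives a 5×10 integer matrix of rank 4; reducing to Smith normal form yields diagonal entries (1,1,1,1).

The boundary map ∂_2: C_2 → C_1 acts by ∂[p,q,r] = [q,r] − [p,r] + [p,q]. For instance
  ∂QST = ST − QT + QS,
  ∂PST = ST − PT + PS.
The 10×10 boundary matrix has rank 6 and Smith normal form diag(1,1,1,1,1,1).

Boundary ∂_3: C_3 → C_2 sends each 3-simplex σ to the alternating sum Σ_i (−1)^i (σ with its i-th vertex removed). For instance
  ∂PQRS = QRS − PRS + PQS − PQR,
  ∂PRST = RST − PST + PRT − PRS.
The 10×5 boundary matrix has rank 4 and Smith normal form diag(1,1,1,1).

From H_k ≅ ker(∂_k) / im(∂_{k+1}) we obtain:

  H_0: rank C_0 − rank ∂_1 = 5 − 4 = 1, and the invariant factors of ∂_1 are all 1, so H_0 = Z.
  H_1: rank ker ∂_1 − rank ∂_2 = (10 − 4) − 6 = 0, and the invariant factors of ∂_2 are all 1, so H_1 = 0.
  H_2: rank ker ∂_2 − rank ∂_3 = (10 − 6) − 4 = 0, and the invariant factors of ∂_3 are all 1, so H_2 = 0.
  H_3: rank ker ∂_3 − rank ∂_4 = (5 − 4) − 0 = 1, and there is no ∂_4, so H_3 = Z.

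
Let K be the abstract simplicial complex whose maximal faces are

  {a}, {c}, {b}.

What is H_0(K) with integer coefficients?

Order the vertices as a < b < c. Listing each simplex with vertices in this order, K has dimension 0 with simplices:

  0-simplices (3): a, b, c

giving chain groups C_0 ≅ Z^3.

Now H_k = ker ∂_k / im ∂_{k+1}, so:

  H_0: rank C_0 − rank ∂_1 = 3 − 0 = 3, and there is no ∂_1, so H_0 = Z^3.

H_0 ≅ Z^3.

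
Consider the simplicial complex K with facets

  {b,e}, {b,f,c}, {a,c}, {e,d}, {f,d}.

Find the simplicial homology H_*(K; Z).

We work with the vertex ordering a < b < c < d < e < f. The simplices of K, each written with vertices in increasing order, are:

  0-simplices (6): a, b, c, d, e, f
  1-simplices (7): ac, bc, be, bf, cf, de, df
  2-simplices (1): bcf

giving chain groups C_0 ≅ Z^6, C_1 ≅ Z^7, C_2 ≅ Z^1.

The boundary map ∂_1: C_1 → C_0 is given by ∂[p,q] = [q] − [p]. For instance
  ∂be = e − b.
As a 6×7 matrix over Z this has rank 5, with invariant factors (1,1,1,1,1).

∂_2: C_2 → C_1 sends each 2-simplex [p,q,r] to [q,r] − [p,r] + [p,q]. For instance
  ∂bcf = cf − bf + bc.
As a 7×1 matrix over Z this has rank 1, with invariant factors (1).

From H_k ≅ ker(∂_k) / im(∂_{k+1}) we obtain:

  H_0: rank C_0 − rank ∂_1 = 6 − 5 = 1, and the invariant factors of ∂_1 are all 1, so H_0 = Z.
  H_1: rank ker ∂_1 − rank ∂_2 = (7 − 5) − 1 = 1, and the invariant factors of ∂_2 are all 1, so H_1 = Z.
  H_2: rank ker ∂_2 − rank ∂_3 = (1 − 1) − 0 = 0, and there is no ∂_3, so H_2 = 0.

H_0 = Z,  H_1 = Z,  H_2 = 0.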